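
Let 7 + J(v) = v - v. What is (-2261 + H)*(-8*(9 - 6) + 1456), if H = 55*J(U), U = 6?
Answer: -3789072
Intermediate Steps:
J(v) = -7 (J(v) = -7 + (v - v) = -7 + 0 = -7)
H = -385 (H = 55*(-7) = -385)
(-2261 + H)*(-8*(9 - 6) + 1456) = (-2261 - 385)*(-8*(9 - 6) + 1456) = -2646*(-8*3 + 1456) = -2646*(-24 + 1456) = -2646*1432 = -3789072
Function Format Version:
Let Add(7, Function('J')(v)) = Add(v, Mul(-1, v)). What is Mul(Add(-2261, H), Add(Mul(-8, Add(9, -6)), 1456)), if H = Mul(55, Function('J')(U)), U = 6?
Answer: -3789072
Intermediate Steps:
Function('J')(v) = -7 (Function('J')(v) = Add(-7, Add(v, Mul(-1, v))) = Add(-7, 0) = -7)
H = -385 (H = Mul(55, -7) = -385)
Mul(Add(-2261, H), Add(Mul(-8, Add(9, -6)), 1456)) = Mul(Add(-2261, -385), Add(Mul(-8, Add(9, -6)), 1456)) = Mul(-2646, Add(Mul(-8, 3), 1456)) = Mul(-2646, Add(-24, 1456)) = Mul(-2646, 1432) = -3789072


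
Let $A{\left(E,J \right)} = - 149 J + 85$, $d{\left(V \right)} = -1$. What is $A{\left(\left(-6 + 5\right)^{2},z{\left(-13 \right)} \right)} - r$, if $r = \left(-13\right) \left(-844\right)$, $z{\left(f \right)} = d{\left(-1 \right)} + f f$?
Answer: $-35919$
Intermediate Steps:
$z{\left(f \right)} = -1 + f^{2}$ ($z{\left(f \right)} = -1 + f f = -1 + f^{2}$)
$A{\left(E,J \right)} = 85 - 149 J$
$r = 10972$
$A{\left(\left(-6 + 5\right)^{2},z{\left(-13 \right)} \right)} - r = \left(85 - 149 \left(-1 + \left(-13\right)^{2}\right)\right) - 10972 = \left(85 - 149 \left(-1 + 169\right)\right) - 10972 = \left(85 - 25032\right) - 10972 = -24947 - 10972 = -35919$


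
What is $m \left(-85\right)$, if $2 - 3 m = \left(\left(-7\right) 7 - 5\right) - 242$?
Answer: $- \frac{25330}{3} \approx -8443.3$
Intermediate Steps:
$m = \frac{298}{3}$ ($m = \frac{2}{3} - \frac{\left(\left(-7\right) 7 - 5\right) - 242}{3} = \frac{2}{3} - \frac{\left(-49 - 5\right) - 242}{3} = \frac{2}{3} - \frac{-54 - 242}{3} = \frac{2}{3} - - \frac{296}{3} = \frac{2}{3} + \frac{296}{3} = \frac{298}{3} \approx 99.333$)
$m \left(-85\right) = \frac{298}{3} \left(-85\right) = - \frac{25330}{3}$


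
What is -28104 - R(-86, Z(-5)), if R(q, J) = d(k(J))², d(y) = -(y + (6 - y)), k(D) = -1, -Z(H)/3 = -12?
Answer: -28140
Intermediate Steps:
Z(H) = 36 (Z(H) = -3*(-12) = 36)
d(y) = -6 (d(y) = -1*6 = -6)
R(q, J) = 36 (R(q, J) = (-6)² = 36)
-28104 - R(-86, Z(-5)) = -28104 - 1*36 = -28104 - 36 = -28140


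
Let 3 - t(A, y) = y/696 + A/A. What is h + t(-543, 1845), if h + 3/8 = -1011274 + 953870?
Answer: -6658983/116 ≈ -57405.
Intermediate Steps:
t(A, y) = 2 - y/696 (t(A, y) = 3 - (y/696 + A/A) = 3 - (y*(1/696) + 1) = 3 - (y/696 + 1) = 3 - (1 + y/696) = 3 + (-1 - y/696) = 2 - y/696)
h = -459235/8 (h = -3/8 + (-1011274 + 953870) = -3/8 - 57404 = -459235/8 ≈ -57404.)
h + t(-543, 1845) = -459235/8 + (2 - 1/696*1845) = -459235/8 + (2 - 615/232) = -459235/8 - 151/232 = -6658983/116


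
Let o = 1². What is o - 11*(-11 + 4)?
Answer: 78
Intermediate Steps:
o = 1
o - 11*(-11 + 4) = 1 - 11*(-11 + 4) = 1 - 11*(-7) = 1 - 1*(-77) = 1 + 77 = 78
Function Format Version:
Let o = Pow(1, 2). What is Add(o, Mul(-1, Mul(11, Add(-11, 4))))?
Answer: 78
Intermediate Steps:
o = 1
Add(o, Mul(-1, Mul(11, Add(-11, 4)))) = Add(1, Mul(-1, Mul(11, Add(-11, 4)))) = Add(1, Mul(-1, Mul(11, -7))) = Add(1, Mul(-1, -77)) = Add(1, 77) = 78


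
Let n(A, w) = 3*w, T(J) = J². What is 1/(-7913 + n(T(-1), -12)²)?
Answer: -1/6617 ≈ -0.00015113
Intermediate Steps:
1/(-7913 + n(T(-1), -12)²) = 1/(-7913 + (3*(-12))²) = 1/(-7913 + (-36)²) = 1/(-7913 + 1296) = 1/(-6617) = -1/6617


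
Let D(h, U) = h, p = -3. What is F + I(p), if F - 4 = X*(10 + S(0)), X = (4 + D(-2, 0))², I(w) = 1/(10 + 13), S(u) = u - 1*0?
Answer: 1013/23 ≈ 44.043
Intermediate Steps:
S(u) = u (S(u) = u + 0 = u)
I(w) = 1/23
X = 4 (X = (4 - 2)² = 2² = 4)
F = 44 (F = 4 + 4*(10 + 0) = 4 + 4*10 = 4 + 40 = 44)
F + I(p) = 44 + 1/23 = 1013/23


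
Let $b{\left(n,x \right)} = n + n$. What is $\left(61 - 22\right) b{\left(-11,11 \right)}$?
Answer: $-858$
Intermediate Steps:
$b{\left(n,x \right)} = 2 n$
$\left(61 - 22\right) b{\left(-11,11 \right)} = \left(61 - 22\right) 2 \left(-11\right) = 39 \left(-22\right) = -858$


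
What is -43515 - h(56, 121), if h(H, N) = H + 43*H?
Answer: -45979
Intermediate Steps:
h(H, N) = 44*H
-43515 - h(56, 121) = -43515 - 44*56 = -43515 - 1*2464 = -43515 - 2464 = -45979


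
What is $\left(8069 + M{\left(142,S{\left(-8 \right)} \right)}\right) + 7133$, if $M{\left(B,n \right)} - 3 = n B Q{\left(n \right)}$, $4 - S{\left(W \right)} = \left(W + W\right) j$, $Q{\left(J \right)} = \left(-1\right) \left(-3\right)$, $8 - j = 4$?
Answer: $44173$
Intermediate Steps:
$j = 4$ ($j = 8 - 4 = 4$)
$Q{\left(J \right)} = 3$
$S{\left(W \right)} = 4 - 8 W$ ($S{\left(W \right)} = 4 - \left(W + W\right) 4 = 4 - 2 W 4 = 4 - 8 W$)
$M{\left(B,n \right)} = 3 + 3 B n$ ($M{\left(B,n \right)} = 3 + n B 3 = 3 + B n 3 = 3 + 3 B n$)
$\left(8069 + M{\left(142,S{\left(-8 \right)} \right)}\right) + 7133 = \left(8069 + \left(3 + 3 \cdot 142 \left(4 - -64\right)\right)\right) + 7133 = \left(8069 + \left(3 + 3 \cdot 142 \left(4 + 64\right)\right)\right) + 7133 = \left(8069 + \left(3 + 3 \cdot 142 \cdot 68\right)\right) + 7133 = \left(8069 + \left(3 + 28968\right)\right) + 7133 = \left(8069 + 28971\right) + 7133 = 37040 + 7133 = 44173$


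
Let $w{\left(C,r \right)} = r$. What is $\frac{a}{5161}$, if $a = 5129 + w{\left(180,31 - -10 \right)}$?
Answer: $\frac{5170}{5161} \approx 1.0017$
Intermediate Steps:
$a = 5170$ ($a = 5129 + \left(31 - -10\right) = 5129 + \left(31 + 10\right) = 5129 + 41 = 5170$)
$\frac{a}{5161} = \frac{5170}{5161}$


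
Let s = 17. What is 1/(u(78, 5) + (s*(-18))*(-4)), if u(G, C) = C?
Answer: 1/1229 ≈ 0.00081367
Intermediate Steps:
1/(u(78, 5) + (s*(-18))*(-4)) = 1/(5 + (17*(-18))*(-4)) = 1/(5 - 306*(-4)) = 1/(5 + 1224) = 1/1229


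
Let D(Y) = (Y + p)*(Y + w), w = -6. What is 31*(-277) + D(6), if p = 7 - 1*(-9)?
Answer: -8587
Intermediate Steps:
p = 16 (p = 7 + 9 = 16)
D(Y) = (-6 + Y)*(16 + Y) (D(Y) = (Y + 16)*(Y - 6) = (16 + Y)*(-6 + Y) = (-6 + Y)*(16 + Y))
31*(-277) + D(6) = 31*(-277) + (-96 + 6**2 + 10*6) = -8587 + (-96 + 36 + 60) = -8587 + 0 = -8587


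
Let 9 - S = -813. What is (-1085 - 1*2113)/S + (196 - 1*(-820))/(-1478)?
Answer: -463483/101243 ≈ -4.5779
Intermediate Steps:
S = 822 (S = 9 - 1*(-813) = 9 + 813 = 822)
(-1085 - 1*2113)/S + (196 - 1*(-820))/(-1478) = (-1085 - 1*2113)/822 + (196 - 1*(-820))/(-1478) = (-1085 - 2113)*(1/822) + (196 + 820)*(-1/1478) = -3198*1/822 + 1016*(-1/1478) = -533/137 - 508/739 = -463483/101243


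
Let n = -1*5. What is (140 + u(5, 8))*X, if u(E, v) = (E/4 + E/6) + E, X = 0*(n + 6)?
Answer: 0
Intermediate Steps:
n = -5
X = 0 (X = 0*(-5 + 6) = 0*1 = 0)
u(E, v) = 17*E/12 (u(E, v) = (E*(¼) + E*(⅙)) + E = (E/4 + E/6) + E = 5*E/12 + E = 17*E/12)
(140 + u(5, 8))*X = (140 + (17/12)*5)*0 = (140 + 85/12)*0 = (1765/12)*0 = 0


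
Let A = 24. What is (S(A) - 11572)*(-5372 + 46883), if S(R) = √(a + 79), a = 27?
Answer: -480365292 + 41511*√106 ≈ -4.7994e+8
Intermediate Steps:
S(R) = √106 (S(R) = √(27 + 79) = √106)
(S(A) - 11572)*(-5372 + 46883) = (√106 - 11572)*(-5372 + 46883) = (-11572 + √106)*41511 = -480365292 + 41511*√106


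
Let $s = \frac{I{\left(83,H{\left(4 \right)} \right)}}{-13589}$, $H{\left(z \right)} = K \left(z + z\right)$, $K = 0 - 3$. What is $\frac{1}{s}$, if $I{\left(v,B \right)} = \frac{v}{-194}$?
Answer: $\frac{2636266}{83} \approx 31762.0$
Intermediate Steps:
$K = -3$ ($K = 0 - 3 = -3$)
$H{\left(z \right)} = - 6 z$ ($H{\left(z \right)} = - 3 \left(z + z\right) = - 3 \cdot 2 z = - 6 z$)
$I{\left(v,B \right)} = - \frac{v}{194}$ ($I{\left(v,B \right)} = v \left(- \frac{1}{194}\right) = - \frac{v}{194}$)
$s = \frac{83}{2636266}$ ($s = \frac{\left(- \frac{1}{194}\right) 83}{-13589} = \left(- \frac{83}{194}\right) \left(- \frac{1}{13589}\right) = \frac{83}{2636266} \approx 3.1484 \cdot 10^{-5}$)
$\frac{1}{s} = \frac{1}{\frac{83}{2636266}} = \frac{2636266}{83}$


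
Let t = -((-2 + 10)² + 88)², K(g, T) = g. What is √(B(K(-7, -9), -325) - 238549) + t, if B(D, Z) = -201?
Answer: -23104 + 25*I*√382 ≈ -23104.0 + 488.62*I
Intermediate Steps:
t = -23104 (t = -(8² + 88)² = -(64 + 88)² = -1*152² = -1*23104 = -23104)
√(B(K(-7, -9), -325) - 238549) + t = √(-201 - 238549) - 23104 = √(-238750) - 23104 = 25*I*√382 - 23104 = -23104 + 25*I*√382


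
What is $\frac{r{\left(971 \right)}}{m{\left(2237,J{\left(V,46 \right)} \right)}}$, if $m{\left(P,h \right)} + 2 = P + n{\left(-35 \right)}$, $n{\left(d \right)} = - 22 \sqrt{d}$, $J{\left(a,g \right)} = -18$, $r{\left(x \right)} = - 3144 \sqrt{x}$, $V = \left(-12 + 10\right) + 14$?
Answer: $- \frac{1405368 \sqrt{971}}{1002433} - \frac{69168 i \sqrt{33985}}{5012165} \approx -43.686 - 2.544 i$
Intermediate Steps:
$V = 12$ ($V = -2 + 14 = 12$)
$m{\left(P,h \right)} = -2 + P - 22 i \sqrt{35}$ ($m{\left(P,h \right)} = -2 + \left(P - 22 \sqrt{-35}\right) = -2 + \left(P - 22 i \sqrt{35}\right) = -2 + P - 22 i \sqrt{35}$)
$\frac{r{\left(971 \right)}}{m{\left(2237,J{\left(V,46 \right)} \right)}} = \frac{\left(-3144\right) \sqrt{971}}{-2 + 2237 - 22 i \sqrt{35}} = \frac{\left(-3144\right) \sqrt{971}}{2235 - 22 i \sqrt{35}} = - \frac{3144 \sqrt{971}}{2235 - 22 i \sqrt{35}}$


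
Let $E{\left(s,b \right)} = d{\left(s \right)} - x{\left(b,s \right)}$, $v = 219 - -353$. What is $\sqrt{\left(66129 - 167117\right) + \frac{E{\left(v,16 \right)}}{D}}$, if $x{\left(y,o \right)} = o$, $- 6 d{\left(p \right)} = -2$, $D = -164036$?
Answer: $\frac{i \sqrt{6114072940673703}}{246054} \approx 317.79 i$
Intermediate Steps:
$d{\left(p \right)} = \frac{1}{3}$ ($d{\left(p \right)} = \left(- \frac{1}{6}\right) \left(-2\right) = \frac{1}{3}$)
$v = 572$ ($v = 219 + 353 = 572$)
$E{\left(s,b \right)} = \frac{1}{3} - s$
$\sqrt{\left(66129 - 167117\right) + \frac{E{\left(v,16 \right)}}{D}} = \sqrt{\left(66129 - 167117\right) + \frac{\frac{1}{3} - 572}{-164036}} = \sqrt{-100988 + \left(\frac{1}{3} - 572\right) \left(- \frac{1}{164036}\right)} = \sqrt{-100988 - - \frac{1715}{492108}} = \sqrt{-100988 + \frac{1715}{492108}} = \sqrt{- \frac{49697000989}{492108}} = \frac{i \sqrt{6114072940673703}}{246054}$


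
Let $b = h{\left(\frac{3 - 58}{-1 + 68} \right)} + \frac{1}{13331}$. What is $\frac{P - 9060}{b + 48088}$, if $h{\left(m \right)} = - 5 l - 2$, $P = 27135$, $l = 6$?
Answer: $\frac{240957825}{640634537} \approx 0.37612$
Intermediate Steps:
$h{\left(m \right)} = -32$ ($h{\left(m \right)} = \left(-5\right) 6 - 2 = -30 - 2 = -32$)
$b = - \frac{426591}{13331}$ ($b = -32 + \frac{1}{13331} = - \frac{426591}{13331} \approx -32.0$)
$\frac{P - 9060}{b + 48088} = \frac{27135 - 9060}{- \frac{426591}{13331} + 48088} = \frac{18075}{\frac{640634537}{13331}} = 18075 \cdot \frac{13331}{640634537} = \frac{240957825}{640634537}$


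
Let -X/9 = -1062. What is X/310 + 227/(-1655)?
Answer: 1574812/51305 ≈ 30.695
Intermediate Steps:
X = 9558 (X = -9*(-1062) = 9558)
X/310 + 227/(-1655) = 9558/310 + 227/(-1655) = 9558*(1/310) + 227*(-1/1655) = 4779/155 - 227/1655 = 1574812/51305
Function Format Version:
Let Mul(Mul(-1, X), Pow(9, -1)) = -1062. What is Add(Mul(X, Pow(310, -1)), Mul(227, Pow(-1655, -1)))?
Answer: Rational(1574812, 51305) ≈ 30.695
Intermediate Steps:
X = 9558 (X = Mul(-9, -1062) = 9558)
Add(Mul(X, Pow(310, -1)), Mul(227, Pow(-1655, -1))) = Add(Mul(9558, Pow(310, -1)), Mul(227, Pow(-1655, -1))) = Add(Mul(9558, Rational(1, 310)), Mul(227, Rational(-1, 1655))) = Add(Rational(4779, 155), Rational(-227, 1655)) = Rational(1574812, 51305)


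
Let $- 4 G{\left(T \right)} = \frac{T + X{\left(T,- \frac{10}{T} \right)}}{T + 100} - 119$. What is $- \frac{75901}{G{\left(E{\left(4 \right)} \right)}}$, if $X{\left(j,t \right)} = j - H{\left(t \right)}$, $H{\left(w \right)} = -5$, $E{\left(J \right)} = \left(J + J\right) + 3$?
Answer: $- \frac{5616674}{2197} \approx -2556.5$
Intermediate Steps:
$E{\left(J \right)} = 3 + 2 J$ ($E{\left(J \right)} = 2 J + 3 = 3 + 2 J$)
$X{\left(j,t \right)} = 5 + j$ ($X{\left(j,t \right)} = j - -5 = j + 5 = 5 + j$)
$G{\left(T \right)} = \frac{119}{4} - \frac{5 + 2 T}{4 \left(100 + T\right)}$ ($G{\left(T \right)} = - \frac{\frac{T + \left(5 + T\right)}{T + 100} - 119}{4} = - \frac{\frac{5 + 2 T}{100 + T} - 119}{4} = - \frac{-119 + \frac{5 + 2 T}{100 + T}}{4} = \frac{119}{4} - \frac{5 + 2 T}{4 \left(100 + T\right)}$)
$- \frac{75901}{G{\left(E{\left(4 \right)} \right)}} = - \frac{75901}{\frac{39}{4} \frac{1}{100 + \left(3 + 2 \cdot 4\right)} \left(305 + 3 \left(3 + 2 \cdot 4\right)\right)} = - \frac{75901}{\frac{39}{4} \frac{1}{100 + \left(3 + 8\right)} \left(305 + 3 \left(3 + 8\right)\right)} = - \frac{75901}{\frac{39}{4} \frac{1}{100 + 11} \left(305 + 3 \cdot 11\right)} = - \frac{75901}{\frac{39}{4} \cdot \frac{1}{111} \left(305 + 33\right)} = - \frac{75901}{\frac{39}{4} \cdot \frac{1}{111} \cdot 338} = - \frac{75901}{\frac{2197}{74}} = \left(-75901\right) \frac{74}{2197} = - \frac{5616674}{2197}$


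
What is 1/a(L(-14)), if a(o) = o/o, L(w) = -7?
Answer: 1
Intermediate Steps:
a(o) = 1
1/a(L(-14)) = 1/1 = 1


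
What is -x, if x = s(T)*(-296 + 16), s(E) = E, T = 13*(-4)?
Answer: -14560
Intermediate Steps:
T = -52
x = 14560 (x = -52*(-296 + 16) = -52*(-280) = 14560)
-x = -1*14560 = -14560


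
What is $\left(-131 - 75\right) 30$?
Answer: $-6180$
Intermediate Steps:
$\left(-131 - 75\right) 30 = \left(-206\right) 30 = -6180$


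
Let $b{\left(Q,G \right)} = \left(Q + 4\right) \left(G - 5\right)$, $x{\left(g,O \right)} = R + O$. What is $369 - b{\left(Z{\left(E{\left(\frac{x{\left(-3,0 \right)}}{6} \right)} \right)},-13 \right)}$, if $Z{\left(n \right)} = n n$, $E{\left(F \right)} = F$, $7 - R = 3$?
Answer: $449$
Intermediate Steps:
$R = 4$ ($R = 7 - 3 = 4$)
$x{\left(g,O \right)} = 4 + O$
$Z{\left(n \right)} = n^{2}$
$b{\left(Q,G \right)} = \left(-5 + G\right) \left(4 + Q\right)$ ($b{\left(Q,G \right)} = \left(4 + Q\right) \left(-5 + G\right) = \left(-5 + G\right) \left(4 + Q\right)$)
$369 - b{\left(Z{\left(E{\left(\frac{x{\left(-3,0 \right)}}{6} \right)} \right)},-13 \right)} = 369 - \left(-20 - 5 \left(\frac{4 + 0}{6}\right)^{2} + 4 \left(-13\right) - 13 \left(\frac{4 + 0}{6}\right)^{2}\right) = 369 - \left(-20 - 5 \left(4 \cdot \frac{1}{6}\right)^{2} - 52 - 13 \left(4 \cdot \frac{1}{6}\right)^{2}\right) = 369 - \left(-20 - 5 \left(\frac{2}{3}\right)^{2} - 52 - 13 \left(\frac{2}{3}\right)^{2}\right) = 369 - \left(-20 - \frac{20}{9} - 52 - \frac{52}{9}\right) = 369 - -80 = 369 + 80 = 449$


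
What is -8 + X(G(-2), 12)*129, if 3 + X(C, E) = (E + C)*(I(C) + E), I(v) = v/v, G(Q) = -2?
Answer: 16375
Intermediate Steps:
I(v) = 1
X(C, E) = -3 + (1 + E)*(C + E) (X(C, E) = -3 + (E + C)*(1 + E) = -3 + (C + E)*(1 + E) = -3 + (1 + E)*(C + E))
-8 + X(G(-2), 12)*129 = -8 + (-3 - 2 + 12 + 12² - 2*12)*129 = -8 + (-3 - 2 + 12 + 144 - 24)*129 = -8 + 127*129 = -8 + 16383 = 16375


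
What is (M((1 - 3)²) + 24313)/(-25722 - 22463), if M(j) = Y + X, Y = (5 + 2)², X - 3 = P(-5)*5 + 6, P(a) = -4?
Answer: -24351/48185 ≈ -0.50536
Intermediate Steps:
X = -11 (X = 3 + (-4*5 + 6) = 3 + (-20 + 6) = 3 - 14 = -11)
Y = 49 (Y = 7² = 49)
M(j) = 38 (M(j) = 49 - 11 = 38)
(M((1 - 3)²) + 24313)/(-25722 - 22463) = (38 + 24313)/(-25722 - 22463) = 24351/(-48185) = 24351*(-1/48185) = -24351/48185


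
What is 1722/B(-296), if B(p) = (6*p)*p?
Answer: 287/87616 ≈ 0.0032757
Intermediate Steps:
B(p) = 6*p²
1722/B(-296) = 1722/((6*(-296)²)) = 1722/((6*87616)) = 1722/525696 = 1722*(1/525696) = 287/87616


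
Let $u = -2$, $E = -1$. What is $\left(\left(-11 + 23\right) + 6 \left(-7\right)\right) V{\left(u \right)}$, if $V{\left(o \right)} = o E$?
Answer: $-60$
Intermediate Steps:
$V{\left(o \right)} = - o$ ($V{\left(o \right)} = o \left(-1\right) = - o$)
$\left(\left(-11 + 23\right) + 6 \left(-7\right)\right) V{\left(u \right)} = \left(\left(-11 + 23\right) + 6 \left(-7\right)\right) \left(\left(-1\right) \left(-2\right)\right) = \left(12 - 42\right) 2 = \left(-30\right) 2 = -60$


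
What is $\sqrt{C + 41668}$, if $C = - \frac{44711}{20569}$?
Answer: $\frac{\sqrt{17628134492789}}{20569} \approx 204.12$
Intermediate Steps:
$C = - \frac{44711}{20569}$ ($C = \left(-44711\right) \frac{1}{20569} = - \frac{44711}{20569} \approx -2.1737$)
$\sqrt{C + 41668} = \sqrt{- \frac{44711}{20569} + 41668} = \sqrt{\frac{857024381}{20569}} = \frac{\sqrt{17628134492789}}{20569}$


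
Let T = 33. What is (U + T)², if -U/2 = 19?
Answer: 25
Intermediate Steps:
U = -38 (U = -2*19 = -38)
(U + T)² = (-38 + 33)² = (-5)² = 25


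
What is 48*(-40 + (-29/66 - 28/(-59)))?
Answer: -1244984/649 ≈ -1918.3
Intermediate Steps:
48*(-40 + (-29/66 - 28/(-59))) = 48*(-40 + (-29*1/66 - 28*(-1/59))) = 48*(-40 + (-29/66 + 28/59)) = 48*(-40 + 137/3894) = 48*(-155623/3894) = -1244984/649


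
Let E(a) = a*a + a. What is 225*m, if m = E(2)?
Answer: 1350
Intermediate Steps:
E(a) = a + a**2 (E(a) = a**2 + a = a + a**2)
m = 6 (m = 2*(1 + 2) = 2*3 = 6)
225*m = 225*6 = 1350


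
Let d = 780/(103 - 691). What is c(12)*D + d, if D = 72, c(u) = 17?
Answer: 59911/49 ≈ 1222.7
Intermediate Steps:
d = -65/49 (d = 780/(-588) = 780*(-1/588) = -65/49 ≈ -1.3265)
c(12)*D + d = 17*72 - 65/49 = 1224 - 65/49 = 59911/49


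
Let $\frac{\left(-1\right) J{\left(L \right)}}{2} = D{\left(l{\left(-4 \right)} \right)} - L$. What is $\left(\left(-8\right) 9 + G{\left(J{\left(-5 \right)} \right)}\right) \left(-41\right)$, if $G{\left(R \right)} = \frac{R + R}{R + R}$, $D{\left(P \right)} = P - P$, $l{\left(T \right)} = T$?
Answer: $2911$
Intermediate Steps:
$D{\left(P \right)} = 0$
$J{\left(L \right)} = 2 L$ ($J{\left(L \right)} = - 2 \left(0 - L\right) = - 2 \left(- L\right) = 2 L$)
$G{\left(R \right)} = 1$ ($G{\left(R \right)} = \frac{2 R}{2 R} = 2 R \frac{1}{2 R} = 1$)
$\left(\left(-8\right) 9 + G{\left(J{\left(-5 \right)} \right)}\right) \left(-41\right) = \left(\left(-8\right) 9 + 1\right) \left(-41\right) = \left(-72 + 1\right) \left(-41\right) = \left(-71\right) \left(-41\right) = 2911$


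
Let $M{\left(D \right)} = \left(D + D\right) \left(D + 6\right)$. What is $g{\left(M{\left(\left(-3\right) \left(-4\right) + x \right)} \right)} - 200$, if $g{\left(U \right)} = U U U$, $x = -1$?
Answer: $52313424$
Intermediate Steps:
$M{\left(D \right)} = 2 D \left(6 + D\right)$
$g{\left(U \right)} = U^{3}$ ($g{\left(U \right)} = U U^{2} = U^{3}$)
$g{\left(M{\left(\left(-3\right) \left(-4\right) + x \right)} \right)} - 200 = \left(2 \left(\left(-3\right) \left(-4\right) - 1\right) \left(6 - -11\right)\right)^{3} - 200 = \left(2 \left(12 - 1\right) \left(6 + \left(12 - 1\right)\right)\right)^{3} - 200 = \left(2 \cdot 11 \left(6 + 11\right)\right)^{3} - 200 = \left(2 \cdot 11 \cdot 17\right)^{3} - 200 = 374^{3} - 200 = 52313624 - 200 = 52313424$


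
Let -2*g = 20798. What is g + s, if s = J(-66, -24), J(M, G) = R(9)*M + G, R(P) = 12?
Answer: -11215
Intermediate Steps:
g = -10399 (g = -½*20798 = -10399)
J(M, G) = G + 12*M (J(M, G) = 12*M + G = G + 12*M)
s = -816 (s = -24 + 12*(-66) = -24 - 792 = -816)
g + s = -10399 - 816 = -11215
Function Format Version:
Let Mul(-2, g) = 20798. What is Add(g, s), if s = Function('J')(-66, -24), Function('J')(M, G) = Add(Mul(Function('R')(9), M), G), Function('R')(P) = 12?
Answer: -11215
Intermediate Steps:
g = -10399 (g = Mul(Rational(-1, 2), 20798) = -10399)
Function('J')(M, G) = Add(G, Mul(12, M)) (Function('J')(M, G) = Add(Mul(12, M), G) = Add(G, Mul(12, M)))
s = -816 (s = Add(-24, Mul(12, -66)) = Add(-24, -792) = -816)
Add(g, s) = Add(-10399, -816) = -11215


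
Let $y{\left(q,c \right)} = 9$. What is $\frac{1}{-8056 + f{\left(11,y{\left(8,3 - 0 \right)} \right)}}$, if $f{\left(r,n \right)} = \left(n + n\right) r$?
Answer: $- \frac{1}{7858} \approx -0.00012726$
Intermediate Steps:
$f{\left(r,n \right)} = 2 n r$
$\frac{1}{-8056 + f{\left(11,y{\left(8,3 - 0 \right)} \right)}} = \frac{1}{-8056 + 2 \cdot 9 \cdot 11} = \frac{1}{-8056 + 198} = \frac{1}{-7858} = - \frac{1}{7858}$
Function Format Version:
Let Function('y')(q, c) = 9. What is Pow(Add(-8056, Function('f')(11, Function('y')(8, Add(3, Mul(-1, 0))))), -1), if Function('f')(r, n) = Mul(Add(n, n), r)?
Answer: Rational(-1, 7858) ≈ -0.00012726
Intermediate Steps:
Function('f')(r, n) = Mul(2, n, r) (Function('f')(r, n) = Mul(Mul(2, n), r) = Mul(2, n, r))
Pow(Add(-8056, Function('f')(11, Function('y')(8, Add(3, Mul(-1, 0))))), -1) = Pow(Add(-8056, Mul(2, 9, 11)), -1) = Pow(Add(-8056, 198), -1) = Pow(-7858, -1) = Rational(-1, 7858)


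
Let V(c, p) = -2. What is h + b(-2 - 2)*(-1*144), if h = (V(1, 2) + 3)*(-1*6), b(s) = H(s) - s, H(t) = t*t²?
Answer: 8634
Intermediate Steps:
H(t) = t³
b(s) = s³ - s
h = -6 (h = (-2 + 3)*(-1*6) = 1*(-6) = -6)
h + b(-2 - 2)*(-1*144) = -6 + ((-2 - 2)³ - (-2 - 2))*(-1*144) = -6 + ((-4)³ - 1*(-4))*(-144) = -6 + (-64 + 4)*(-144) = -6 - 60*(-144) = -6 + 8640 = 8634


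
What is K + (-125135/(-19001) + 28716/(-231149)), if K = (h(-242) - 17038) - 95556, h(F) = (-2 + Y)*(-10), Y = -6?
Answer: -494140101435187/4392062149 ≈ -1.1251e+5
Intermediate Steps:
h(F) = 80 (h(F) = (-2 - 6)*(-10) = -8*(-10) = 80)
K = -112514 (K = (80 - 17038) - 95556 = -16958 - 95556 = -112514)
K + (-125135/(-19001) + 28716/(-231149)) = -112514 + (-125135/(-19001) + 28716/(-231149)) = -112514 + (-125135*(-1/19001) + 28716*(-1/231149)) = -112514 + (125135/19001 - 28716/231149) = -112514 + 28379197399/4392062149 = -494140101435187/4392062149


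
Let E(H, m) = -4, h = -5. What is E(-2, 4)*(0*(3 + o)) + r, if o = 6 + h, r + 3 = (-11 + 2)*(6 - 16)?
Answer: 87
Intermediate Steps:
r = 87 (r = -3 + (-11 + 2)*(6 - 16) = -3 - 9*(-10) = -3 + 90 = 87)
o = 1 (o = 6 - 5 = 1)
E(-2, 4)*(0*(3 + o)) + r = -0*(3 + 1) + 87 = -0*4 + 87 = -4*0 + 87 = 0 + 87 = 87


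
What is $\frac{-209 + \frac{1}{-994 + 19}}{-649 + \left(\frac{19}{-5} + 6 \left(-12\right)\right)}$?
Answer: $\frac{25472}{88335} \approx 0.28836$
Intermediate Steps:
$\frac{-209 + \frac{1}{-994 + 19}}{-649 + \left(\frac{19}{-5} + 6 \left(-12\right)\right)} = \frac{-209 + \frac{1}{-975}}{-649 + \left(19 \left(- \frac{1}{5}\right) - 72\right)} = \frac{-209 - \frac{1}{975}}{-649 - \frac{379}{5}} = \frac{1}{-649 - \frac{379}{5}} \left(- \frac{203776}{975}\right) = \frac{1}{- \frac{3624}{5}} \left(- \frac{203776}{975}\right) = \left(- \frac{5}{3624}\right) \left(- \frac{203776}{975}\right) = \frac{25472}{88335}$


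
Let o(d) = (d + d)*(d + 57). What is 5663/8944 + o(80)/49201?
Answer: 474677743/440053744 ≈ 1.0787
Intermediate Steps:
o(d) = 2*d*(57 + d) (o(d) = (2*d)*(57 + d) = 2*d*(57 + d))
5663/8944 + o(80)/49201 = 5663/8944 + (2*80*(57 + 80))/49201 = 5663*(1/8944) + (2*80*137)*(1/49201) = 5663/8944 + 21920*(1/49201) = 5663/8944 + 21920/49201 = 474677743/440053744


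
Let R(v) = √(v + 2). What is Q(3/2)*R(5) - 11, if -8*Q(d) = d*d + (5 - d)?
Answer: -11 - 23*√7/32 ≈ -12.902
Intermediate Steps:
R(v) = √(2 + v)
Q(d) = -5/8 - d²/8 + d/8 (Q(d) = -(d*d + (5 - d))/8 = -(d² + (5 - d))/8 = -(5 + d² - d)/8 = -5/8 - d²/8 + d/8)
Q(3/2)*R(5) - 11 = (-5/8 - (3/2)²/8 + (3/2)/8)*√(2 + 5) - 11 = (-5/8 - (3*(½))²/8 + (3*(½))/8)*√7 - 11 = (-5/8 - (3/2)²/8 + (⅛)*(3/2))*√7 - 11 = (-5/8 - ⅛*9/4 + 3/16)*√7 - 11 = (-5/8 - 9/32 + 3/16)*√7 - 11 = -23*√7/32 - 11 = -11 - 23*√7/32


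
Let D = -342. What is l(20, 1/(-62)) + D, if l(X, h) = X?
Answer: -322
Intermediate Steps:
l(20, 1/(-62)) + D = 20 - 342 = -322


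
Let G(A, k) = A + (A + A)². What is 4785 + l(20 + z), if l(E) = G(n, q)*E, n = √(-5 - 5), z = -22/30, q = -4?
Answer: 12043/3 + 289*I*√10/15 ≈ 4014.3 + 60.927*I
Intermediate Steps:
z = -11/15 (z = -22*1/30 = -11/15 ≈ -0.73333)
n = I*√10 (n = √(-10) = I*√10 ≈ 3.1623*I)
G(A, k) = A + 4*A² (G(A, k) = A + (2*A)² = A + 4*A²)
l(E) = I*E*√10*(1 + 4*I*√10) (l(E) = ((I*√10)*(1 + 4*(I*√10)))*E = ((I*√10)*(1 + 4*I*√10))*E = (I*√10*(1 + 4*I*√10))*E = I*E*√10*(1 + 4*I*√10))
4785 + l(20 + z) = 4785 + (20 - 11/15)*(-40 + I*√10) = 4785 + 289*(-40 + I*√10)/15 = 4785 + (-2312/3 + 289*I*√10/15) = 12043/3 + 289*I*√10/15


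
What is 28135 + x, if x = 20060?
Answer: 48195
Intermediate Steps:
28135 + x = 28135 + 20060 = 48195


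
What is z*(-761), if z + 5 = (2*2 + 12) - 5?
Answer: -4566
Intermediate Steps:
z = 6 (z = -5 + ((2*2 + 12) - 5) = -5 + ((4 + 12) - 5) = -5 + (16 - 5) = -5 + 11 = 6)
z*(-761) = 6*(-761) = -4566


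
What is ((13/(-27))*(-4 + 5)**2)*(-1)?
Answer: 13/27 ≈ 0.48148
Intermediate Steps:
((13/(-27))*(-4 + 5)**2)*(-1) = ((13*(-1/27))*1**2)*(-1) = -13/27*1*(-1) = -13/27*(-1) = 13/27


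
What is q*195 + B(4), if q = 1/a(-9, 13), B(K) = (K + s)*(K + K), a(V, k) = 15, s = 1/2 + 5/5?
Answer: 57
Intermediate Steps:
s = 3/2 (s = 1*(½) + 5*(⅕) = ½ + 1 = 3/2 ≈ 1.5000)
B(K) = 2*K*(3/2 + K) (B(K) = (K + 3/2)*(K + K) = (3/2 + K)*(2*K) = 2*K*(3/2 + K))
q = 1/15 ≈ 0.066667
q*195 + B(4) = (1/15)*195 + 4*(3 + 2*4) = 13 + 4*(3 + 8) = 13 + 4*11 = 13 + 44 = 57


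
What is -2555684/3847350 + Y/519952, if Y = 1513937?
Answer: 2247906254891/1000218663600 ≈ 2.2474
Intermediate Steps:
-2555684/3847350 + Y/519952 = -2555684/3847350 + 1513937/519952 = -2555684*1/3847350 + 1513937*(1/519952) = -1277842/1923675 + 1513937/519952 = 2247906254891/1000218663600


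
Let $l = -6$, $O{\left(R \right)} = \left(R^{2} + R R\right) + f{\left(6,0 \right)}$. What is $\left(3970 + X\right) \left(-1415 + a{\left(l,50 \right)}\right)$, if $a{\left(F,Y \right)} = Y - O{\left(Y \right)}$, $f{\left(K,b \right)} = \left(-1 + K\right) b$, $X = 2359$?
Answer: $-40284085$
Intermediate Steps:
$f{\left(K,b \right)} = b \left(-1 + K\right)$
$O{\left(R \right)} = 2 R^{2}$ ($O{\left(R \right)} = \left(R^{2} + R R\right) + 0 \left(-1 + 6\right) = \left(R^{2} + R^{2}\right) + 0 \cdot 5 = 2 R^{2} + 0 = 2 R^{2}$)
$a{\left(F,Y \right)} = Y - 2 Y^{2}$
$\left(3970 + X\right) \left(-1415 + a{\left(l,50 \right)}\right) = \left(3970 + 2359\right) \left(-1415 + 50 \left(1 - 100\right)\right) = 6329 \left(-1415 + 50 \left(1 - 100\right)\right) = 6329 \left(-1415 + 50 \left(-99\right)\right) = 6329 \left(-1415 - 4950\right) = 6329 \left(-6365\right) = -40284085$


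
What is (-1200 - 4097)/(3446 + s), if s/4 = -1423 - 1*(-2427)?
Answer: -5297/7462 ≈ -0.70986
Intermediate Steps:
s = 4016 (s = 4*(-1423 - 1*(-2427)) = 4*(-1423 + 2427) = 4*1004 = 4016)
(-1200 - 4097)/(3446 + s) = (-1200 - 4097)/(3446 + 4016) = -5297/7462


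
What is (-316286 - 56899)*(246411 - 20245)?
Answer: -84401758710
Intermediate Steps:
(-316286 - 56899)*(246411 - 20245) = -373185*226166 = -84401758710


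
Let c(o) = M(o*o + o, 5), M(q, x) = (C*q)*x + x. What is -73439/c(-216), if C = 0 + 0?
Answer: -73439/5 ≈ -14688.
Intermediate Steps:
C = 0
M(q, x) = x (M(q, x) = (0*q)*x + x = 0*x + x = 0 + x = x)
c(o) = 5
-73439/c(-216) = -73439/5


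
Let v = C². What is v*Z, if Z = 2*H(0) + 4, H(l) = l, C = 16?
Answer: 1024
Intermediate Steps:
Z = 4 (Z = 2*0 + 4 = 0 + 4 = 4)
v = 256 (v = 16² = 256)
v*Z = 256*4 = 1024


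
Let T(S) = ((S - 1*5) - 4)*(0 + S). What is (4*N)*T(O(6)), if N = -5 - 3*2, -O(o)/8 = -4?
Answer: -32384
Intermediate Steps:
O(o) = 32 (O(o) = -8*(-4) = 32)
T(S) = S*(-9 + S) (T(S) = ((S - 5) - 4)*S = ((-5 + S) - 4)*S = (-9 + S)*S = S*(-9 + S))
N = -11 (N = -5 - 6 = -11)
(4*N)*T(O(6)) = (4*(-11))*(32*(-9 + 32)) = -1408*23 = -44*736 = -32384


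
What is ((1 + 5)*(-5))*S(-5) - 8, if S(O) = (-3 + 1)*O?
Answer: -308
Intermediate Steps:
S(O) = -2*O
((1 + 5)*(-5))*S(-5) - 8 = ((1 + 5)*(-5))*(-2*(-5)) - 8 = (6*(-5))*10 - 8 = -30*10 - 8 = -300 - 8 = -308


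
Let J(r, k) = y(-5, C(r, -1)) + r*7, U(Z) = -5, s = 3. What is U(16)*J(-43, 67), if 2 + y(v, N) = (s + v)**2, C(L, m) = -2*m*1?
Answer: 1495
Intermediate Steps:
C(L, m) = -2*m
y(v, N) = -2 + (3 + v)**2
J(r, k) = 2 + 7*r (J(r, k) = (-2 + (3 - 5)**2) + r*7 = (-2 + (-2)**2) + 7*r = (-2 + 4) + 7*r = 2 + 7*r)
U(16)*J(-43, 67) = -5*(2 + 7*(-43)) = -5*(2 - 301) = -5*(-299) = 1495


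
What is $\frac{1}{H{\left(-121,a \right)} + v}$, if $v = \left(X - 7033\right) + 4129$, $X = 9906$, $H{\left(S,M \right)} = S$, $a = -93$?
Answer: $\frac{1}{6881} \approx 0.00014533$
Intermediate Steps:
$v = 7002$ ($v = \left(9906 - 7033\right) + 4129 = 2873 + 4129 = 7002$)
$\frac{1}{H{\left(-121,a \right)} + v} = \frac{1}{-121 + 7002} = \frac{1}{6881}$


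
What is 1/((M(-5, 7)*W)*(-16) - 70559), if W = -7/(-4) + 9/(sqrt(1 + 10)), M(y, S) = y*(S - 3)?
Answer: -256663/17963388537 - 320*sqrt(11)/5987796179 ≈ -1.4465e-5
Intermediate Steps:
M(y, S) = y*(-3 + S)
W = 7/4 + 9*sqrt(11)/11 (W = -7*(-1/4) + 9/(sqrt(11)) = 7/4 + 9*(sqrt(11)/11) = 7/4 + 9*sqrt(11)/11 ≈ 4.4636)
1/((M(-5, 7)*W)*(-16) - 70559) = 1/(((-5*(-3 + 7))*(7/4 + 9*sqrt(11)/11))*(-16) - 70559) = 1/(((-5*4)*(7/4 + 9*sqrt(11)/11))*(-16) - 70559) = 1/(-20*(7/4 + 9*sqrt(11)/11)*(-16) - 70559) = 1/((-35 - 180*sqrt(11)/11)*(-16) - 70559) = 1/((560 + 2880*sqrt(11)/11) - 70559) = 1/(-69999 + 2880*sqrt(11)/11)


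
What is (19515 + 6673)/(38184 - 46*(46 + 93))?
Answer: 13094/15895 ≈ 0.82378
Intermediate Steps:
(19515 + 6673)/(38184 - 46*(46 + 93)) = 26188/(38184 - 46*139) = 26188/(38184 - 6394) = 26188/31790 = 26188*(1/31790) = 13094/15895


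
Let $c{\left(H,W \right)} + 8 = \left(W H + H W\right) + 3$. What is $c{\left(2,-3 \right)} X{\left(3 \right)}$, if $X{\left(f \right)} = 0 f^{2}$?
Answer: $0$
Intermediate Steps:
$X{\left(f \right)} = 0$
$c{\left(H,W \right)} = -5 + 2 H W$ ($c{\left(H,W \right)} = -8 + \left(\left(W H + H W\right) + 3\right) = -8 + \left(\left(H W + H W\right) + 3\right) = -8 + \left(2 H W + 3\right) = -8 + \left(3 + 2 H W\right) = -5 + 2 H W$)
$c{\left(2,-3 \right)} X{\left(3 \right)} = \left(-5 + 2 \cdot 2 \left(-3\right)\right) 0 = \left(-5 - 12\right) 0 = \left(-17\right) 0 = 0$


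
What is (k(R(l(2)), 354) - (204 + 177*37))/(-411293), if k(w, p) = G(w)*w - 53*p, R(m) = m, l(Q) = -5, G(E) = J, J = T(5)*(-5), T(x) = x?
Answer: 25390/411293 ≈ 0.061732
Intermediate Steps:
J = -25 (J = 5*(-5) = -25)
G(E) = -25
k(w, p) = -53*p - 25*w (k(w, p) = -25*w - 53*p = -53*p - 25*w)
(k(R(l(2)), 354) - (204 + 177*37))/(-411293) = ((-53*354 - 25*(-5)) - (204 + 177*37))/(-411293) = ((-18762 + 125) - (204 + 6549))*(-1/411293) = (-18637 - 1*6753)*(-1/411293) = (-18637 - 6753)*(-1/411293) = -25390*(-1/411293) = 25390/411293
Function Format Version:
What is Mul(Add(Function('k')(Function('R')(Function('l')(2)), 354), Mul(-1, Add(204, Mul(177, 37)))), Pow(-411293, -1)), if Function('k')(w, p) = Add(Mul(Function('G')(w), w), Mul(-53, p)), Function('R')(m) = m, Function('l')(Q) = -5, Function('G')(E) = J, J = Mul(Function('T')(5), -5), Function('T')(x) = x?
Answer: Rational(25390, 411293) ≈ 0.061732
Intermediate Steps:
J = -25 (J = Mul(5, -5) = -25)
Function('G')(E) = -25
Function('k')(w, p) = Add(Mul(-53, p), Mul(-25, w)) (Function('k')(w, p) = Add(Mul(-25, w), Mul(-53, p)) = Add(Mul(-53, p), Mul(-25, w)))
Mul(Add(Function('k')(Function('R')(Function('l')(2)), 354), Mul(-1, Add(204, Mul(177, 37)))), Pow(-411293, -1)) = Mul(Add(Add(Mul(-53, 354), Mul(-25, -5)), Mul(-1, Add(204, Mul(177, 37)))), Pow(-411293, -1)) = Mul(Add(Add(-18762, 125), Mul(-1, Add(204, 6549))), Rational(-1, 411293)) = Mul(Add(-18637, Mul(-1, 6753)), Rational(-1, 411293)) = Mul(Add(-18637, -6753), Rational(-1, 411293)) = Mul(-25390, Rational(-1, 411293)) = Rational(25390, 411293)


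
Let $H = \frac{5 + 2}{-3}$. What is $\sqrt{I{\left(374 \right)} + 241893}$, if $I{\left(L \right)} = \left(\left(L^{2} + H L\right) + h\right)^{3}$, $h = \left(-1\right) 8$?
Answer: $\frac{\sqrt{217513229741173101}}{9} \approx 5.182 \cdot 10^{7}$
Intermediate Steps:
$H = - \frac{7}{3}$ ($H = 7 \left(- \frac{1}{3}\right) = - \frac{7}{3} \approx -2.3333$)
$h = -8$
$I{\left(L \right)} = \left(-8 + L^{2} - \frac{7 L}{3}\right)^{3}$ ($I{\left(L \right)} = \left(\left(L^{2} - \frac{7 L}{3}\right) - 8\right)^{3} = \left(-8 + L^{2} - \frac{7 L}{3}\right)^{3}$)
$\sqrt{I{\left(374 \right)} + 241893} = \sqrt{- \frac{\left(24 - 3 \cdot 374^{2} + 7 \cdot 374\right)^{3}}{27} + 241893} = \sqrt{- \frac{\left(24 - 419628 + 2618\right)^{3}}{27} + 241893} = \sqrt{- \frac{\left(-416986\right)^{3}}{27} + 241893} = \sqrt{\left(- \frac{1}{27}\right) \left(-72504409907193256\right) + 241893} = \sqrt{\frac{72504409907193256}{27} + 241893} = \sqrt{\frac{72504409913724367}{27}} = \frac{\sqrt{217513229741173101}}{9}$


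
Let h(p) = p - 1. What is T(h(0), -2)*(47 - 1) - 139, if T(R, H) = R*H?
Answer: -47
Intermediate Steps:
h(p) = -1 + p
T(R, H) = H*R
T(h(0), -2)*(47 - 1) - 139 = (-2*(-1 + 0))*(47 - 1) - 139 = -2*(-1)*46 - 139 = 2*46 - 139 = 92 - 139 = -47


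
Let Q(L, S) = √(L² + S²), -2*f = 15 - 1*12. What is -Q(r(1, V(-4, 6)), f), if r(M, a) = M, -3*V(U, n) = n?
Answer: -√13/2 ≈ -1.8028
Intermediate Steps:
V(U, n) = -n/3
f = -3/2 (f = -(15 - 1*12)/2 = -(15 - 12)/2 = -½*3 = -3/2 ≈ -1.5000)
-Q(r(1, V(-4, 6)), f) = -√(1² + (-3/2)²) = -√(1 + 9/4) = -√(13/4) = -√13/2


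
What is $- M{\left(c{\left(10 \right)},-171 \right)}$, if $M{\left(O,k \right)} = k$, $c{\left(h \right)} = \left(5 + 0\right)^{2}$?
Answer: $171$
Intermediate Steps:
$c{\left(h \right)} = 25$ ($c{\left(h \right)} = 5^{2} = 25$)
$- M{\left(c{\left(10 \right)},-171 \right)} = \left(-1\right) \left(-171\right) = 171$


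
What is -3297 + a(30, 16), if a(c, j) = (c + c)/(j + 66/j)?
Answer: -530337/161 ≈ -3294.0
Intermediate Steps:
a(c, j) = 2*c/(j + 66/j) (a(c, j) = (2*c)/(j + 66/j) = 2*c/(j + 66/j))
-3297 + a(30, 16) = -3297 + 2*30*16/(66 + 16**2) = -3297 + 2*30*16/(66 + 256) = -3297 + 2*30*16/322 = -3297 + 2*30*16*(1/322) = -3297 + 480/161 = -530337/161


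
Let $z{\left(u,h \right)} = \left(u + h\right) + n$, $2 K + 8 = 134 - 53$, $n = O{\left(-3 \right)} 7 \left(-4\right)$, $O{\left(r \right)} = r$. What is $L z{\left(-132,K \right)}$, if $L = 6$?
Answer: $-69$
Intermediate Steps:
$n = 84$ ($n = \left(-3\right) 7 \left(-4\right) = \left(-21\right) \left(-4\right) = 84$)
$K = \frac{73}{2}$ ($K = -4 + \frac{134 - 53}{2} = -4 + \frac{1}{2} \cdot 81 = -4 + \frac{81}{2} = \frac{73}{2} \approx 36.5$)
$z{\left(u,h \right)} = 84 + h + u$ ($z{\left(u,h \right)} = \left(u + h\right) + 84 = \left(h + u\right) + 84 = 84 + h + u$)
$L z{\left(-132,K \right)} = 6 \left(84 + \frac{73}{2} - 132\right) = 6 \left(- \frac{23}{2}\right) = -69$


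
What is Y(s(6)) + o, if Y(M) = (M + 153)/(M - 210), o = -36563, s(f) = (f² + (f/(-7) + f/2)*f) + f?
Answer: -13236291/362 ≈ -36564.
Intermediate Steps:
s(f) = f + 19*f²/14 (s(f) = (f² + (f*(-⅐) + f*(½))*f) + f = (f² + (-f/7 + f/2)*f) + f = (f² + (5*f/14)*f) + f = (f² + 5*f²/14) + f = 19*f²/14 + f = f + 19*f²/14)
Y(M) = (153 + M)/(-210 + M)
Y(s(6)) + o = (153 + (1/14)*6*(14 + 19*6))/(-210 + (1/14)*6*(14 + 19*6)) - 36563 = (153 + (1/14)*6*(14 + 114))/(-210 + (1/14)*6*(14 + 114)) - 36563 = (153 + (1/14)*6*128)/(-210 + (1/14)*6*128) - 36563 = (153 + 384/7)/(-210 + 384/7) - 36563 = (1455/7)/(-1086/7) - 36563 = -7/1086*1455/7 - 36563 = -485/362 - 36563 = -13236291/362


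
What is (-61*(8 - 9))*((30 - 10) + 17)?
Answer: 2257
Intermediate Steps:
(-61*(8 - 9))*((30 - 10) + 17) = (-61*(-1))*(20 + 17) = 61*37 = 2257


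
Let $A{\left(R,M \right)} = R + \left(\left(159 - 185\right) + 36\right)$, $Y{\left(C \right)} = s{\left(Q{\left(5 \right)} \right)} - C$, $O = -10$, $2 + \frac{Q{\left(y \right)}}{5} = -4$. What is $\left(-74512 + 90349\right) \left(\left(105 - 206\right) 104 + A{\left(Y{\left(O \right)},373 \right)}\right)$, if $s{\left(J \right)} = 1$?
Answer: $-166019271$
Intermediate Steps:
$Q{\left(y \right)} = -30$ ($Q{\left(y \right)} = -10 + 5 \left(-4\right) = -10 - 20 = -30$)
$Y{\left(C \right)} = 1 - C$
$A{\left(R,M \right)} = 10 + R$ ($A{\left(R,M \right)} = R + \left(-26 + 36\right) = R + 10 = 10 + R$)
$\left(-74512 + 90349\right) \left(\left(105 - 206\right) 104 + A{\left(Y{\left(O \right)},373 \right)}\right) = \left(-74512 + 90349\right) \left(\left(105 - 206\right) 104 + \left(10 + \left(1 - -10\right)\right)\right) = 15837 \left(\left(-101\right) 104 + \left(10 + \left(1 + 10\right)\right)\right) = 15837 \left(-10504 + \left(10 + 11\right)\right) = 15837 \left(-10504 + 21\right) = 15837 \left(-10483\right) = -166019271$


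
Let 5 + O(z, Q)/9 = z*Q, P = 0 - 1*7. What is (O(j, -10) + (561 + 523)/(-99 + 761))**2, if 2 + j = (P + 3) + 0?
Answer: 27023085769/109561 ≈ 2.4665e+5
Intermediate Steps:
P = -7 (P = 0 - 7 = -7)
j = -6 (j = -2 + ((-7 + 3) + 0) = -2 + (-4 + 0) = -2 - 4 = -6)
O(z, Q) = -45 + 9*Q*z (O(z, Q) = -45 + 9*(z*Q) = -45 + 9*(Q*z) = -45 + 9*Q*z)
(O(j, -10) + (561 + 523)/(-99 + 761))**2 = ((-45 + 9*(-10)*(-6)) + (561 + 523)/(-99 + 761))**2 = ((-45 + 540) + 1084/662)**2 = (495 + 1084*(1/662))**2 = (495 + 542/331)**2 = (164387/331)**2 = 27023085769/109561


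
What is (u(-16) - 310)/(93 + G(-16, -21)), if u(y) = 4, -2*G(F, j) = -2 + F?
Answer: -3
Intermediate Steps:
G(F, j) = 1 - F/2 (G(F, j) = -(-2 + F)/2 = 1 - F/2)
(u(-16) - 310)/(93 + G(-16, -21)) = (4 - 310)/(93 + (1 - 1/2*(-16))) = -306/(93 + (1 + 8)) = -306/(93 + 9) = -306/102 = -306*1/102 = -3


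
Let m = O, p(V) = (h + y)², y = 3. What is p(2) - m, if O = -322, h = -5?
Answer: 326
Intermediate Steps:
p(V) = 4 (p(V) = (-5 + 3)² = (-2)² = 4)
m = -322
p(2) - m = 4 - 1*(-322) = 4 + 322 = 326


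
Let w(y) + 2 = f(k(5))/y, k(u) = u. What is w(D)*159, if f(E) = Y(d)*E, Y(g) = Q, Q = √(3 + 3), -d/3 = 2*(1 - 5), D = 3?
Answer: -318 + 265*√6 ≈ 331.11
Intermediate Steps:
d = 24 (d = -6*(1 - 5) = -6*(-4) = -3*(-8) = 24)
Q = √6 ≈ 2.4495
Y(g) = √6
f(E) = E*√6 (f(E) = √6*E = E*√6)
w(y) = -2 + 5*√6/y (w(y) = -2 + (5*√6)/y = -2 + 5*√6/y)
w(D)*159 = (-2 + 5*√6/3)*159 = -318 + 265*√6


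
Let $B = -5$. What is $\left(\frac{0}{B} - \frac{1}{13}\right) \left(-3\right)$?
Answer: $\frac{3}{13} \approx 0.23077$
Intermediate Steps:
$\left(\frac{0}{B} - \frac{1}{13}\right) \left(-3\right) = \left(\frac{0}{-5} - \frac{1}{13}\right) \left(-3\right) = \left(0 \left(- \frac{1}{5}\right) - \frac{1}{13}\right) \left(-3\right) = \left(0 - \frac{1}{13}\right) \left(-3\right) = \left(- \frac{1}{13}\right) \left(-3\right) = \frac{3}{13}$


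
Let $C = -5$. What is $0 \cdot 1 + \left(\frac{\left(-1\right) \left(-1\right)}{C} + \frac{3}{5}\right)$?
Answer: $\frac{2}{5} \approx 0.4$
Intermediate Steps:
$0 \cdot 1 + \left(\frac{\left(-1\right) \left(-1\right)}{C} + \frac{3}{5}\right) = 0 \cdot 1 + \left(\frac{\left(-1\right) \left(-1\right)}{-5} + \frac{3}{5}\right) = 0 + \left(1 \left(- \frac{1}{5}\right) + 3 \cdot \frac{1}{5}\right) = 0 + \left(- \frac{1}{5} + \frac{3}{5}\right) = 0 + \frac{2}{5} = \frac{2}{5}$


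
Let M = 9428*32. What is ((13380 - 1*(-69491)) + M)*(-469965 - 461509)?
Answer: -358214161758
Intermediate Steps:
M = 301696
((13380 - 1*(-69491)) + M)*(-469965 - 461509) = ((13380 - 1*(-69491)) + 301696)*(-469965 - 461509) = ((13380 + 69491) + 301696)*(-931474) = (82871 + 301696)*(-931474) = 384567*(-931474) = -358214161758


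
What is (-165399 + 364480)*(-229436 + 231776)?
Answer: 465849540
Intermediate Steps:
(-165399 + 364480)*(-229436 + 231776) = 199081*2340 = 465849540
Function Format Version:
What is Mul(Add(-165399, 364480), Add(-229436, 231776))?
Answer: 465849540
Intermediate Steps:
Mul(Add(-165399, 364480), Add(-229436, 231776)) = Mul(199081, 2340) = 465849540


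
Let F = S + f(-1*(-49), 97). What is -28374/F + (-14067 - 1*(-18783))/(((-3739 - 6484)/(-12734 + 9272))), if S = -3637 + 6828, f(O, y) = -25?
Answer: 25700278035/16183009 ≈ 1588.1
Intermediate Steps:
S = 3191
F = 3166 (F = 3191 - 25 = 3166)
-28374/F + (-14067 - 1*(-18783))/(((-3739 - 6484)/(-12734 + 9272))) = -28374/3166 + (-14067 - 1*(-18783))/(((-3739 - 6484)/(-12734 + 9272))) = -28374*1/3166 + (-14067 + 18783)/((-10223/(-3462))) = -14187/1583 + 4716/((-10223*(-1/3462))) = -14187/1583 + 4716/(10223/3462) = -14187/1583 + 4716*(3462/10223) = -14187/1583 + 16326792/10223 = 25700278035/16183009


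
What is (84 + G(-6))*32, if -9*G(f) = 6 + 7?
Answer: 23776/9 ≈ 2641.8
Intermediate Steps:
G(f) = -13/9 (G(f) = -(6 + 7)/9 = -⅑*13 = -13/9)
(84 + G(-6))*32 = (84 - 13/9)*32 = (743/9)*32 = 23776/9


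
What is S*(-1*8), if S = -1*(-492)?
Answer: -3936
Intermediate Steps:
S = 492
S*(-1*8) = 492*(-1*8) = 492*(-8) = -3936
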